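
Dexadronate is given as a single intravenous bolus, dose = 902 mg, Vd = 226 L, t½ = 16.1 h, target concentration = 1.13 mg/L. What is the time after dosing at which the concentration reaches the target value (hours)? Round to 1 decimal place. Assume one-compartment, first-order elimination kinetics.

C₀ = Dose / Vd = 902.0 / 226 = 3.991 mg/L
k = ln2 / t½ = 0.693147 / 16.1 = 0.04305 h⁻¹
t = ln(C₀ / C) / k = ln(3.991 / 1.13) / 0.04305
  = ln(3.532) / 0.04305 = 1.262 / 0.04305 = 29.31 h

29.3 h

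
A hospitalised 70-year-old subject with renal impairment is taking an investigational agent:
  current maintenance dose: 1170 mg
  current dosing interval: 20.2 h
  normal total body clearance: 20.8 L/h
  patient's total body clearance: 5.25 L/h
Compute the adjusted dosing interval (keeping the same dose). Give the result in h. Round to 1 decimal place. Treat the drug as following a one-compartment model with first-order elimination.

To keep the same average steady-state level, dosing rate must scale with clearance.
CL ratio = 5.25 / 20.8 = 0.2524
New interval (same dose) = 20.2 / 0.2524 = 80.03 h

80.0 h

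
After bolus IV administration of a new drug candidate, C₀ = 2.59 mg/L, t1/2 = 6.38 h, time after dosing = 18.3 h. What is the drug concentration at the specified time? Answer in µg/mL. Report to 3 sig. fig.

k = ln2 / t½ = 0.693147 / 6.38 = 0.1086 h⁻¹
C = C₀ · e^(−k·t) = 2.590 × e^(−0.1086 × 18.3)
  = 2.590 × 0.1371 = 0.3551 mg/L
(0.3551 mg/L = 0.3551 µg/mL)

0.355 µg/mL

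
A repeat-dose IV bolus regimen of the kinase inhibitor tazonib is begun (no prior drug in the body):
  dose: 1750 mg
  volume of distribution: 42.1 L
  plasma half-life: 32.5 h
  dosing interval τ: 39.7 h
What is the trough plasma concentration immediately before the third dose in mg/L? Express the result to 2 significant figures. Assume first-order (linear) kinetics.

25 mg/L

C₀ per dose = Dose / Vd = 1750 / 42.1 = 41.57 mg/L
k = ln2 / t½ = 0.693147 / 32.5 = 0.02133 h⁻¹
Fraction remaining after one interval: r = e^(−kτ) = e^(−0.02133 × 39.7) = 0.4288
Before dose 3, 2 doses have been given (aged 1τ, 2τ).
C_trough = C₀ × (r + r²) = 41.57 × (0.4288 + 0.1839) = 25.47 mg/L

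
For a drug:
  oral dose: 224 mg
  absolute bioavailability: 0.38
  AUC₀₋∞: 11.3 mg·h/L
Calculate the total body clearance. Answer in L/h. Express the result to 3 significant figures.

CL = F·Dose / AUC = 0.38 × 224 / 11.3 = 7.533 L/h

7.53 L/h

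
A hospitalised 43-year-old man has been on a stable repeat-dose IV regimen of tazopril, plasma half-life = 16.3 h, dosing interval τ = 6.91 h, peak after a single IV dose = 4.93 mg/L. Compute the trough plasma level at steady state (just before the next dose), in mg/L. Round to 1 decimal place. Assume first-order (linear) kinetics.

14.4 mg/L

k = ln2 / t½ = 0.693147 / 16.3 = 0.04252 h⁻¹
e^(−kτ) = e^(−0.04252 × 6.91) = 0.7454
Accumulation ratio R = 1 / (1 − e^(−kτ)) = 1 / (1 − 0.7454) = 3.928
Steady-state trough = C₀ × R × e^(−kτ) = 4.93 × 3.928 × 0.7454 = 14.43 mg/L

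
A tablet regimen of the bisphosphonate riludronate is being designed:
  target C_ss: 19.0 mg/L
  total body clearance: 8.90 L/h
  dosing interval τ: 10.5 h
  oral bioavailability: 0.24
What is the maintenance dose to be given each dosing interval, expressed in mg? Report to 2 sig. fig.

At steady state, F × (Dose/τ) = Css × CL.
Dose = Css × CL × τ / F = 19.0 × 8.900 × 10.5 / 0.24 = 7398 mg

7400 mg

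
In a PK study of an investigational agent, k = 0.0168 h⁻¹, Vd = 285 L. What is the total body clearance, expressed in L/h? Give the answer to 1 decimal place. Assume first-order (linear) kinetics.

4.8 L/h

CL = k × Vd = 0.0168 × 285 = 4.788 L/h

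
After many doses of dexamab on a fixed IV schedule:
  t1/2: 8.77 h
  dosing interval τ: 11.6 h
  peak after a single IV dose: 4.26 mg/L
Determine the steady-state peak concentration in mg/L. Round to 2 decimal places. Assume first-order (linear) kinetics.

k = ln2 / t½ = 0.693147 / 8.77 = 0.07904 h⁻¹
e^(−kτ) = e^(−0.07904 × 11.6) = 0.3998
Accumulation ratio R = 1 / (1 − e^(−kτ)) = 1 / (1 − 0.3998) = 1.666
Steady-state peak = C₀ × R = 4.26 × 1.666 = 7.097 mg/L

7.10 mg/L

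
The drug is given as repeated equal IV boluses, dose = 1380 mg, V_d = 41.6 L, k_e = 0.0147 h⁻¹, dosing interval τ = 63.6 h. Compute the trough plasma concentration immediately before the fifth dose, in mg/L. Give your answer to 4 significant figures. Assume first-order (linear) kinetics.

20.93 mg/L

C₀ per dose = Dose / Vd = 1380 / 41.6 = 33.17 mg/L
Fraction remaining after one interval: r = e^(−kτ) = e^(−0.01470 × 63.6) = 0.3926
Before dose 5, 4 doses have been given (aged 1τ, 2τ, 3τ, 4τ).
C_trough = C₀ × (r + r² + … + r^4) = C₀ × r(1−r^4)/(1−r)
        = 33.17 × 0.3926 × (1 − 0.02376) / (1 − 0.3926) = 20.93 mg/L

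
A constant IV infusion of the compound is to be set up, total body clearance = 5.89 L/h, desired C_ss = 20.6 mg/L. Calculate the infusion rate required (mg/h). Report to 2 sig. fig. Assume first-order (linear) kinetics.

120 mg/h

At steady state, infusion rate R₀ = Css × CL = 20.6 × 5.890 = 121.3 mg/h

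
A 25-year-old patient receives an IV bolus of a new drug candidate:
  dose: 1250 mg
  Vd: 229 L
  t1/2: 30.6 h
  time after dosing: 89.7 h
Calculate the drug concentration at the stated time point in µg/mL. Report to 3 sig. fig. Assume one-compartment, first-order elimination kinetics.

C₀ = Dose / Vd = 1250 / 229 = 5.459 mg/L
k = ln2 / t½ = 0.693147 / 30.6 = 0.02265 h⁻¹
C = C₀ · e^(−k·t) = 5.459 × e^(−0.02265 × 89.7)
  = 5.459 × 0.1311 = 0.7157 mg/L
(0.7157 mg/L = 0.7157 µg/mL)

0.716 µg/mL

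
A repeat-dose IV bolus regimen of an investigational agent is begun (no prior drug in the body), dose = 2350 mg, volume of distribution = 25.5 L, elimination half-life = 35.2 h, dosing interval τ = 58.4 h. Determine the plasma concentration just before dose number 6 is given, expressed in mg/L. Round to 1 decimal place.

C₀ per dose = Dose / Vd = 2350 / 25.5 = 92.16 mg/L
k = ln2 / t½ = 0.693147 / 35.2 = 0.01969 h⁻¹
Fraction remaining after one interval: r = e^(−kτ) = e^(−0.01969 × 58.4) = 0.3167
Before dose 6, 5 doses have been given (aged 1τ, 2τ, 3τ, 4τ, 5τ).
C_trough = C₀ × (r + r² + … + r^5) = C₀ × r(1−r^5)/(1−r)
        = 92.16 × 0.3167 × (1 − 0.003186) / (1 − 0.3167) = 42.58 mg/L

42.6 mg/L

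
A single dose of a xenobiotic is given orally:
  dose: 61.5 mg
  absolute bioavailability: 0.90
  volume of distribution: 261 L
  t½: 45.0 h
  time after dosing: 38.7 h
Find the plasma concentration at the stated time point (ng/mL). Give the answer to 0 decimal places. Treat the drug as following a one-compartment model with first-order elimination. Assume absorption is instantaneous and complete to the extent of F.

117 ng/mL

Amount reaching circulation = F × Dose = 0.90 × 61.50 = 55.35 mg
C₀ = F·Dose / Vd = 55.35 / 261 = 0.2121 mg/L
k = ln2 / t½ = 0.693147 / 45.0 = 0.01540 h⁻¹
C = C₀ · e^(−k·t) = 0.2121 × e^(−0.01540 × 38.7)
  = 0.2121 × 0.5510 = 0.1169 mg/L
Convert: 0.1169 mg/L × 1000 = 116.9 ng/mL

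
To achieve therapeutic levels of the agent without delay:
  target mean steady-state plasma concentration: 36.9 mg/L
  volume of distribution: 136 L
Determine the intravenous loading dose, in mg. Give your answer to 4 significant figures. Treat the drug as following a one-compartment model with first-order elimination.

5018 mg

LD = Css × Vd = 36.9 × 136 = 5018 mg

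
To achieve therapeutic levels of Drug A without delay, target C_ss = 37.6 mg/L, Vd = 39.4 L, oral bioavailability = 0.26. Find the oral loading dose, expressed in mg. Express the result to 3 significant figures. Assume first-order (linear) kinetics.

LD = Css × Vd / F = 37.6 × 39.4 / 0.26 = 5698 mg

5700 mg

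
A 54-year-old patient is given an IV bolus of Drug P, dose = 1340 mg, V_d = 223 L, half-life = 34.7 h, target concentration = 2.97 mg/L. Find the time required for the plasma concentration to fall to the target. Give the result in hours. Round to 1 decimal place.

35.3 h

C₀ = Dose / Vd = 1340 / 223 = 6.009 mg/L
k = ln2 / t½ = 0.693147 / 34.7 = 0.01998 h⁻¹
t = ln(C₀ / C) / k = ln(6.009 / 2.97) / 0.01998
  = ln(2.023) / 0.01998 = 0.7046 / 0.01998 = 35.27 h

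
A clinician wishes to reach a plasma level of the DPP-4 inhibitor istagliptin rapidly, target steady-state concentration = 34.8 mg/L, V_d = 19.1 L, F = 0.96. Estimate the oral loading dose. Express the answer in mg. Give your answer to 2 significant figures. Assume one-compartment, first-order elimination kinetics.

690 mg

LD = Css × Vd / F = 34.8 × 19.1 / 0.96 = 692.4 mg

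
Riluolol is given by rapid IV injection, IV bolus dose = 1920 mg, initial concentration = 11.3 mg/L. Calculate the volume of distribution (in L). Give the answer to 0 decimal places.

170 L

Vd = Dose / C₀ = 1920 / 11.3 = 169.9 L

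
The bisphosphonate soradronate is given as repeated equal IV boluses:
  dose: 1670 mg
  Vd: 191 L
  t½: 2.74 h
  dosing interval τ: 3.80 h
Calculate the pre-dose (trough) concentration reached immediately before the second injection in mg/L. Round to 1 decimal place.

C₀ per dose = Dose / Vd = 1670 / 191 = 8.743 mg/L
k = ln2 / t½ = 0.693147 / 2.74 = 0.2530 h⁻¹
Fraction remaining after one interval: r = e^(−kτ) = e^(−0.2530 × 3.80) = 0.3824
Before dose 2, 1 dose has been given (aged 1τ).
C_trough = C₀ × r = 8.743 × 0.3824 = 3.343 mg/L

3.3 mg/L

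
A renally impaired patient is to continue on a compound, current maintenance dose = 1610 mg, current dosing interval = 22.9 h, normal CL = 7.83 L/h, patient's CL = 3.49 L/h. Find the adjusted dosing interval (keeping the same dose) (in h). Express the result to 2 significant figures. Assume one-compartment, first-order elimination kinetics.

To keep the same average steady-state level, dosing rate must scale with clearance.
CL ratio = 3.49 / 7.83 = 0.4457
New interval (same dose) = 22.9 / 0.4457 = 51.38 h

51 h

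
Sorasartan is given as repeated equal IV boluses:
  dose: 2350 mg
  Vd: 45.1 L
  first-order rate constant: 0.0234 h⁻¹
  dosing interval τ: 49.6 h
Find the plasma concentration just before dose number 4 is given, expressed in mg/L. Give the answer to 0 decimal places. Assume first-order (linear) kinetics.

23 mg/L

C₀ per dose = Dose / Vd = 2350 / 45.1 = 52.11 mg/L
Fraction remaining after one interval: r = e^(−kτ) = e^(−0.02340 × 49.6) = 0.3133
Before dose 4, 3 doses have been given (aged 1τ, 2τ, 3τ).
C_trough = C₀ × (r + r² + … + r^3) = C₀ × r(1−r^3)/(1−r)
        = 52.11 × 0.3133 × (1 − 0.03075) / (1 − 0.3133) = 23.04 mg/L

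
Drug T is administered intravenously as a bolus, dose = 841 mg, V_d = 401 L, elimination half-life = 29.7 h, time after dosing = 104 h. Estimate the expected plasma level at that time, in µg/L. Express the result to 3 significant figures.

C₀ = Dose / Vd = 841.0 / 401 = 2.097 mg/L
k = ln2 / t½ = 0.693147 / 29.7 = 0.02334 h⁻¹
C = C₀ · e^(−k·t) = 2.097 × e^(−0.02334 × 104)
  = 2.097 × 0.08827 = 0.1851 mg/L
Convert: 0.1851 mg/L × 1000 = 185.1 µg/L

185 µg/L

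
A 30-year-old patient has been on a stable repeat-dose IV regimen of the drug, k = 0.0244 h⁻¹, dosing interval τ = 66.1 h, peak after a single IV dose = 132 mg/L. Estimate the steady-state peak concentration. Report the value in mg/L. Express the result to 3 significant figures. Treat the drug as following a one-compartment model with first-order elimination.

e^(−kτ) = e^(−0.02440 × 66.1) = 0.1993
Accumulation ratio R = 1 / (1 − e^(−kτ)) = 1 / (1 − 0.1993) = 1.249
Steady-state peak = C₀ × R = 132 × 1.249 = 164.9 mg/L

165 mg/L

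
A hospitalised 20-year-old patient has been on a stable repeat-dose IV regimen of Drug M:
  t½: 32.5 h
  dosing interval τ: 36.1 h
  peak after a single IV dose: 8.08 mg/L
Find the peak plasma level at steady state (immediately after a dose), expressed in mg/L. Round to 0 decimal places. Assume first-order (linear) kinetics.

k = ln2 / t½ = 0.693147 / 32.5 = 0.02133 h⁻¹
e^(−kτ) = e^(−0.02133 × 36.1) = 0.4630
Accumulation ratio R = 1 / (1 − e^(−kτ)) = 1 / (1 − 0.4630) = 1.862
Steady-state peak = C₀ × R = 8.08 × 1.862 = 15.04 mg/L

15 mg/L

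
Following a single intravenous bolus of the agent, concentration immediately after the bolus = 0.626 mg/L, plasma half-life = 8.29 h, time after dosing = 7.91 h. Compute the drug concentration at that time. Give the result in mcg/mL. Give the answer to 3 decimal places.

k = ln2 / t½ = 0.693147 / 8.29 = 0.08361 h⁻¹
C = C₀ · e^(−k·t) = 0.6260 × e^(−0.08361 × 7.91)
  = 0.6260 × 0.5162 = 0.3231 mg/L
(0.3231 mg/L = 0.3231 mcg/mL)

0.323 mcg/mL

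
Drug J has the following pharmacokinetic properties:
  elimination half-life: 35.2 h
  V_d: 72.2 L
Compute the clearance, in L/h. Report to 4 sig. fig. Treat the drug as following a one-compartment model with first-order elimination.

k = ln2 / t½ = 0.693147 / 35.2 = 0.01969 h⁻¹
CL = k × Vd = 0.01969 × 72.2 = 1.422 L/h

1.422 L/h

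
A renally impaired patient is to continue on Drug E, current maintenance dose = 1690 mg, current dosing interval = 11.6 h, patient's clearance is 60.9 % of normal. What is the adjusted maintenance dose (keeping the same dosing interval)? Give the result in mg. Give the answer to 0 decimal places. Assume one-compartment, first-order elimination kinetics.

1029 mg

To keep the same average steady-state level, dosing rate must scale with clearance.
CL ratio = 60.9 / 100 = 0.6090
New dose (same interval) = 1690 × 0.6090 = 1029 mg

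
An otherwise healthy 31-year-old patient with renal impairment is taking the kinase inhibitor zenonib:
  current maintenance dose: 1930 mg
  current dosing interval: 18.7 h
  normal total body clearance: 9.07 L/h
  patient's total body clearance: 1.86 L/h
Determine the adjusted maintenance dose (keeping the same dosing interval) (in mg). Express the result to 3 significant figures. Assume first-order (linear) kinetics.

To keep the same average steady-state level, dosing rate must scale with clearance.
CL ratio = 1.86 / 9.07 = 0.2051
New dose (same interval) = 1930 × 0.2051 = 395.8 mg

396 mg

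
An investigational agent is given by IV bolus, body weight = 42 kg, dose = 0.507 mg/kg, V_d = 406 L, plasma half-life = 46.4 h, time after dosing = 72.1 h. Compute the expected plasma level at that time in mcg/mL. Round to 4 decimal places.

Total dose = 0.507 × 42 = 21.29 mg
C₀ = Dose / Vd = 21.29 / 406 = 0.05244 mg/L
k = ln2 / t½ = 0.693147 / 46.4 = 0.01494 h⁻¹
C = C₀ · e^(−k·t) = 0.05244 × e^(−0.01494 × 72.1)
  = 0.05244 × 0.3406 = 0.01786 mg/L
(0.01786 mg/L = 0.01786 mcg/mL)

0.0179 mcg/mL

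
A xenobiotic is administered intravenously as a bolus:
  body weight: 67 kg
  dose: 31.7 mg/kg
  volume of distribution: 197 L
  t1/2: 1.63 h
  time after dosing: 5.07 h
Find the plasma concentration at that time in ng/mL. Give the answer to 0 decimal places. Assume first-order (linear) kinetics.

1248 ng/mL

Total dose = 31.7 × 67 = 2124 mg
C₀ = Dose / Vd = 2124 / 197 = 10.78 mg/L
k = ln2 / t½ = 0.693147 / 1.63 = 0.4252 h⁻¹
C = C₀ · e^(−k·t) = 10.78 × e^(−0.4252 × 5.07)
  = 10.78 × 0.1158 = 1.248 mg/L
Convert: 1.248 mg/L × 1000 = 1248 ng/mL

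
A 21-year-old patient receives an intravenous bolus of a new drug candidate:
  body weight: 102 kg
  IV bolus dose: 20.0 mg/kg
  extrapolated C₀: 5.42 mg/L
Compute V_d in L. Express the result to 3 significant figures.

Dose = 20.0 × 102 = 2040 mg
Vd = Dose / C₀ = 2040 / 5.42 = 376.4 L

376 L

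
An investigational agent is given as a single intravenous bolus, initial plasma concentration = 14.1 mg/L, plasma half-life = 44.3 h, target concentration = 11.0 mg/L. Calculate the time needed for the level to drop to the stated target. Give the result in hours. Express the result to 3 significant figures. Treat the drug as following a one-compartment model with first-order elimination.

k = ln2 / t½ = 0.693147 / 44.3 = 0.01565 h⁻¹
t = ln(C₀ / C) / k = ln(14.10 / 11.0) / 0.01565
  = ln(1.282) / 0.01565 = 0.2484 / 0.01565 = 15.87 h

15.9 h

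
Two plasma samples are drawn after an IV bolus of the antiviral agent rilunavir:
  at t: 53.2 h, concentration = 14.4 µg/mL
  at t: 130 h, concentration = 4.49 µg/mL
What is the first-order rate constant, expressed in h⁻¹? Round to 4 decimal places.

k = ln(C₁/C₂) / (t₂ − t₁) = ln(14.4/4.49) / (130 − 53.2)
  = 1.165 / 76.80 = 0.01517 h⁻¹

0.0152 h⁻¹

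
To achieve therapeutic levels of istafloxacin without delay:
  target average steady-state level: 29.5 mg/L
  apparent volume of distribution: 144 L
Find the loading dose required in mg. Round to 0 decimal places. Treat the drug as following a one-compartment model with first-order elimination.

4248 mg

LD = Css × Vd = 29.5 × 144 = 4248 mg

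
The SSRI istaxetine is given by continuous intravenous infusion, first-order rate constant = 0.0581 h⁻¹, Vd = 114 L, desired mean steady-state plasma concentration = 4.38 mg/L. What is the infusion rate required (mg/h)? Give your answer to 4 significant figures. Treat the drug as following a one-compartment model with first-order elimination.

CL = k × Vd = 0.05810 × 114 = 6.623 L/h
At steady state, infusion rate R₀ = Css × CL = 4.38 × 6.623 = 29.01 mg/h

29.01 mg/h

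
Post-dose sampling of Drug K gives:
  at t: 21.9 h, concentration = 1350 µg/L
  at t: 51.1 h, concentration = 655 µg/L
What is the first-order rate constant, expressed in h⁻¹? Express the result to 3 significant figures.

0.0248 h⁻¹

k = ln(C₁/C₂) / (t₂ − t₁) = ln(1350/655) / (51.1 − 21.9)
  = 0.7232 / 29.20 = 0.02477 h⁻¹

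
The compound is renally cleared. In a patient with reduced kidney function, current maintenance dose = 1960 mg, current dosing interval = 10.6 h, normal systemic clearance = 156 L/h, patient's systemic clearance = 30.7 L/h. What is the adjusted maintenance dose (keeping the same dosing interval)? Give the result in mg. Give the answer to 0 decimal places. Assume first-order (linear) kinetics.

386 mg

To keep the same average steady-state level, dosing rate must scale with clearance.
CL ratio = 30.7 / 156 = 0.1968
New dose (same interval) = 1960 × 0.1968 = 385.7 mg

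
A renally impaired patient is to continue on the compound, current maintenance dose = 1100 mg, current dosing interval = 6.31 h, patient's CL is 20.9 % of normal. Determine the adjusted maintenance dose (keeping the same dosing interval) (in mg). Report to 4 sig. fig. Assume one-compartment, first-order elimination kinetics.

To keep the same average steady-state level, dosing rate must scale with clearance.
CL ratio = 20.9 / 100 = 0.2090
New dose (same interval) = 1100 × 0.2090 = 229.9 mg

229.9 mg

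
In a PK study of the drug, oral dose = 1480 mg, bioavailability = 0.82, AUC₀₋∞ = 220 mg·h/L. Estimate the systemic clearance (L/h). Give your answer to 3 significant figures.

CL = F·Dose / AUC = 0.82 × 1480 / 220 = 5.516 L/h

5.52 L/h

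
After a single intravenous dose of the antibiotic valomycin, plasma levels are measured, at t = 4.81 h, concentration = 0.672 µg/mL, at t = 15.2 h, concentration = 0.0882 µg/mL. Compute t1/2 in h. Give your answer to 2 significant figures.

3.5 h

k = ln(C₁/C₂) / (t₂ − t₁) = ln(0.672/0.0882) / (15.2 − 4.81)
  = 2.031 / 10.39 = 0.1955 h⁻¹
t½ = ln2 / k = 0.693147 / 0.1955 = 3.546 h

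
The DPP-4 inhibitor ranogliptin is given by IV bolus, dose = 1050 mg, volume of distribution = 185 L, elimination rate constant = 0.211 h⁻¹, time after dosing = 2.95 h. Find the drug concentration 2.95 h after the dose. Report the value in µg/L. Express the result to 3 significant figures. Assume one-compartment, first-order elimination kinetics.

3050 µg/L

C₀ = Dose / Vd = 1050 / 185 = 5.676 mg/L
C = C₀ · e^(−k·t) = 5.676 × e^(−0.2110 × 2.95)
  = 5.676 × 0.5366 = 3.046 mg/L
Convert: 3.046 mg/L × 1000 = 3046 µg/L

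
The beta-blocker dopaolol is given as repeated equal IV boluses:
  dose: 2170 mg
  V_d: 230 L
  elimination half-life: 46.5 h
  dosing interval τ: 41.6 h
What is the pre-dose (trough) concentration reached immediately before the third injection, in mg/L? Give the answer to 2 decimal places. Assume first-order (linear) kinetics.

C₀ per dose = Dose / Vd = 2170 / 230 = 9.435 mg/L
k = ln2 / t½ = 0.693147 / 46.5 = 0.01491 h⁻¹
Fraction remaining after one interval: r = e^(−kτ) = e^(−0.01491 × 41.6) = 0.5378
Before dose 3, 2 doses have been given (aged 1τ, 2τ).
C_trough = C₀ × (r + r²) = 9.435 × (0.5378 + 0.2892) = 7.803 mg/L

7.80 mg/L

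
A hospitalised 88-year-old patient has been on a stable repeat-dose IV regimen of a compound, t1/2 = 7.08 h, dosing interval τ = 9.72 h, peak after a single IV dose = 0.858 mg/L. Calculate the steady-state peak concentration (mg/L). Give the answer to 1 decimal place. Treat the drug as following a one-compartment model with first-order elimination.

k = ln2 / t½ = 0.693147 / 7.08 = 0.09790 h⁻¹
e^(−kτ) = e^(−0.09790 × 9.72) = 0.3861
Accumulation ratio R = 1 / (1 − e^(−kτ)) = 1 / (1 − 0.3861) = 1.629
Steady-state peak = C₀ × R = 0.858 × 1.629 = 1.398 mg/L

1.4 mg/L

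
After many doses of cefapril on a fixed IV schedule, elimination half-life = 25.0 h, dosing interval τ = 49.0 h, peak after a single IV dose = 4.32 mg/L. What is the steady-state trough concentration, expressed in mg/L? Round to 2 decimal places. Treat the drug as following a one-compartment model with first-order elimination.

1.49 mg/L

k = ln2 / t½ = 0.693147 / 25.0 = 0.02773 h⁻¹
e^(−kτ) = e^(−0.02773 × 49.0) = 0.2570
Accumulation ratio R = 1 / (1 − e^(−kτ)) = 1 / (1 − 0.2570) = 1.346
Steady-state trough = C₀ × R × e^(−kτ) = 4.32 × 1.346 × 0.2570 = 1.494 mg/L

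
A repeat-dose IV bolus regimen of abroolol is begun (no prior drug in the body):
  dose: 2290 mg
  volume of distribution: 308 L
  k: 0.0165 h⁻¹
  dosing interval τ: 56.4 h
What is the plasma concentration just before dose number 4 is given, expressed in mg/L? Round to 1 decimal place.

4.5 mg/L

C₀ per dose = Dose / Vd = 2290 / 308 = 7.435 mg/L
Fraction remaining after one interval: r = e^(−kτ) = e^(−0.01650 × 56.4) = 0.3943
Before dose 4, 3 doses have been given (aged 1τ, 2τ, 3τ).
C_trough = C₀ × (r + r² + … + r^3) = C₀ × r(1−r^3)/(1−r)
        = 7.435 × 0.3943 × (1 − 0.06130) / (1 − 0.3943) = 4.543 mg/L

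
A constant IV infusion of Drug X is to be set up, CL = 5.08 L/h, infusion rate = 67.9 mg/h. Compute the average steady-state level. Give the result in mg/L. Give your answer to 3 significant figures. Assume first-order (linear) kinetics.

13.4 mg/L

At steady state Css = R₀ / CL = 67.9 / 5.080 = 13.37 mg/L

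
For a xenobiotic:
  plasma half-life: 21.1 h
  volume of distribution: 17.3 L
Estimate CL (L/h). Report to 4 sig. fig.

k = ln2 / t½ = 0.693147 / 21.1 = 0.03285 h⁻¹
CL = k × Vd = 0.03285 × 17.3 = 0.5683 L/h

0.5683 L/h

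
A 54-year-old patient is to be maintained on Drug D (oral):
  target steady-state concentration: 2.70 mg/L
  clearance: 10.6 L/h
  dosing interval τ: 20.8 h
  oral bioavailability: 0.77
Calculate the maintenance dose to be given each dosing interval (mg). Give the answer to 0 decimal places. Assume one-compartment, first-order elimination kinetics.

At steady state, F × (Dose/τ) = Css × CL.
Dose = Css × CL × τ / F = 2.70 × 10.60 × 20.8 / 0.77 = 773.1 mg

773 mg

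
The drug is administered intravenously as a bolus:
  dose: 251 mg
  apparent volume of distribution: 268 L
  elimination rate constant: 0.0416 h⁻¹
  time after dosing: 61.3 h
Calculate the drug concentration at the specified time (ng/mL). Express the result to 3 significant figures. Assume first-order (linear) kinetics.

C₀ = Dose / Vd = 251.0 / 268 = 0.9366 mg/L
C = C₀ · e^(−k·t) = 0.9366 × e^(−0.04160 × 61.3)
  = 0.9366 × 0.07808 = 0.07313 mg/L
Convert: 0.07313 mg/L × 1000 = 73.13 ng/mL

73.1 ng/mL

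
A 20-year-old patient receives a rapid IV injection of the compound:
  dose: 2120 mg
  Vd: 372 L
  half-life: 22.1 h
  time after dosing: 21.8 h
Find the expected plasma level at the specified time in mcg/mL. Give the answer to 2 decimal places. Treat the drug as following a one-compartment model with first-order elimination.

2.88 mcg/mL

C₀ = Dose / Vd = 2120 / 372 = 5.699 mg/L
k = ln2 / t½ = 0.693147 / 22.1 = 0.03136 h⁻¹
C = C₀ · e^(−k·t) = 5.699 × e^(−0.03136 × 21.8)
  = 5.699 × 0.5048 = 2.877 mg/L
(2.877 mg/L = 2.877 mcg/mL)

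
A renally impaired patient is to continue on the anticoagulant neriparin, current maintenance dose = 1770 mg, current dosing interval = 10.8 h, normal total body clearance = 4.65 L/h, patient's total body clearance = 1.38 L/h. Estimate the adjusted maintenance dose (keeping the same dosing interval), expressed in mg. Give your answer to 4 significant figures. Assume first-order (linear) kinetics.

To keep the same average steady-state level, dosing rate must scale with clearance.
CL ratio = 1.38 / 4.65 = 0.2968
New dose (same interval) = 1770 × 0.2968 = 525.3 mg

525.3 mg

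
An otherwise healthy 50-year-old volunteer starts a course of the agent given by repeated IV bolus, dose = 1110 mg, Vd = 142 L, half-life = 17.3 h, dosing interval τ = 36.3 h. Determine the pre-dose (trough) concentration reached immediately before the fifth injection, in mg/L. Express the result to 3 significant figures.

C₀ per dose = Dose / Vd = 1110 / 142 = 7.817 mg/L
k = ln2 / t½ = 0.693147 / 17.3 = 0.04007 h⁻¹
Fraction remaining after one interval: r = e^(−kτ) = e^(−0.04007 × 36.3) = 0.2335
Before dose 5, 4 doses have been given (aged 1τ, 2τ, 3τ, 4τ).
C_trough = C₀ × (r + r² + … + r^4) = C₀ × r(1−r^4)/(1−r)
        = 7.817 × 0.2335 × (1 − 0.002973) / (1 − 0.2335) = 2.374 mg/L

2.37 mg/L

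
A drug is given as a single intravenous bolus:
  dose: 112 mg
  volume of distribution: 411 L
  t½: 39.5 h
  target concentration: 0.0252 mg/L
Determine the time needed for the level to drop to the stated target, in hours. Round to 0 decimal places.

C₀ = Dose / Vd = 112.0 / 411 = 0.2725 mg/L
k = ln2 / t½ = 0.693147 / 39.5 = 0.01755 h⁻¹
t = ln(C₀ / C) / k = ln(0.2725 / 0.0252) / 0.01755
  = ln(10.81) / 0.01755 = 2.380 / 0.01755 = 135.6 h

136 h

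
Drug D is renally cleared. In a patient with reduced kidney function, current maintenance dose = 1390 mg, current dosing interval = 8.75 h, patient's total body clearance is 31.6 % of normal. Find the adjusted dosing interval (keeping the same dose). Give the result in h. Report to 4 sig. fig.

To keep the same average steady-state level, dosing rate must scale with clearance.
CL ratio = 31.6 / 100 = 0.3160
New interval (same dose) = 8.75 / 0.3160 = 27.69 h

27.69 h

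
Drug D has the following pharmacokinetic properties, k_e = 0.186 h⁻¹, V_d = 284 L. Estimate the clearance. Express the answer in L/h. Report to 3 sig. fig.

52.8 L/h

CL = k × Vd = 0.186 × 284 = 52.82 L/h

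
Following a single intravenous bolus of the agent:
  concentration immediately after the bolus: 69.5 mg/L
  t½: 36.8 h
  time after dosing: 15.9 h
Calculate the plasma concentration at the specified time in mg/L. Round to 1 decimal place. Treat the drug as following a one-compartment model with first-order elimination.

51.5 mg/L

k = ln2 / t½ = 0.693147 / 36.8 = 0.01884 h⁻¹
C = C₀ · e^(−k·t) = 69.50 × e^(−0.01884 × 15.9)
  = 69.50 × 0.7411 = 51.51 mg/L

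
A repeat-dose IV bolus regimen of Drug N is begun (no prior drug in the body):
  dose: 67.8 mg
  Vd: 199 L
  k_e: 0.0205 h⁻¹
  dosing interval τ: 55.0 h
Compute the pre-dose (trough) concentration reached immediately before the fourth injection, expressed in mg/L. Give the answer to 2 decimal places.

0.16 mg/L

C₀ per dose = Dose / Vd = 67.8 / 199 = 0.3407 mg/L
Fraction remaining after one interval: r = e^(−kτ) = e^(−0.02050 × 55.0) = 0.3238
Before dose 4, 3 doses have been given (aged 1τ, 2τ, 3τ).
C_trough = C₀ × (r + r² + … + r^3) = C₀ × r(1−r^3)/(1−r)
        = 0.3407 × 0.3238 × (1 − 0.03395) / (1 − 0.3238) = 0.1576 mg/L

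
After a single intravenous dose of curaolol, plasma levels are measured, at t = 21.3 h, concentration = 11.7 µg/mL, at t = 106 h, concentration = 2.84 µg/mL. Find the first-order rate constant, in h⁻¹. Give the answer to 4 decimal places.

0.0167 h⁻¹

k = ln(C₁/C₂) / (t₂ − t₁) = ln(11.7/2.84) / (106 − 21.3)
  = 1.416 / 84.70 = 0.01672 h⁻¹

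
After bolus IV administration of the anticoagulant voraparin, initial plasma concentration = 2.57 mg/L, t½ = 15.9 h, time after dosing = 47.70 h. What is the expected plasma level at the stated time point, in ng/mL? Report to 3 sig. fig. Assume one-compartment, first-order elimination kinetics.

321 ng/mL

k = ln2 / t½ = 0.693147 / 15.9 = 0.04359 h⁻¹
t / t½ = 47.70 / 15.9 = 3 half-lives
C = C₀ × (1/2)^3 = 2.570 × 0.1250 = 0.3213 mg/L
Convert: 0.3213 mg/L × 1000 = 321.3 ng/mL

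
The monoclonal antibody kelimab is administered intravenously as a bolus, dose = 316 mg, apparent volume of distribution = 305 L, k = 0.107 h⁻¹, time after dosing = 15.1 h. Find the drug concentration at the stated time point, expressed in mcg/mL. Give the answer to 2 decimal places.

C₀ = Dose / Vd = 316.0 / 305 = 1.036 mg/L
C = C₀ · e^(−k·t) = 1.036 × e^(−0.1070 × 15.1)
  = 1.036 × 0.1988 = 0.2060 mg/L
(0.2060 mg/L = 0.2060 mcg/mL)

0.21 mcg/mL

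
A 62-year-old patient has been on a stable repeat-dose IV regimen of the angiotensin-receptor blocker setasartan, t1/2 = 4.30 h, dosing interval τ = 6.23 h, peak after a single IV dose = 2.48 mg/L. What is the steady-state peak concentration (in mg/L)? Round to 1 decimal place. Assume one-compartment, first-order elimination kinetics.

3.9 mg/L

k = ln2 / t½ = 0.693147 / 4.30 = 0.1612 h⁻¹
e^(−kτ) = e^(−0.1612 × 6.23) = 0.3663
Accumulation ratio R = 1 / (1 − e^(−kτ)) = 1 / (1 − 0.3663) = 1.578
Steady-state peak = C₀ × R = 2.48 × 1.578 = 3.913 mg/L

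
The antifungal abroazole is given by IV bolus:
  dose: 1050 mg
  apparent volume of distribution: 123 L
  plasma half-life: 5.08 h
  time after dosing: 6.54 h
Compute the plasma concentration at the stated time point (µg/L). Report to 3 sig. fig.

3500 µg/L

C₀ = Dose / Vd = 1050 / 123 = 8.537 mg/L
k = ln2 / t½ = 0.693147 / 5.08 = 0.1364 h⁻¹
C = C₀ · e^(−k·t) = 8.537 × e^(−0.1364 × 6.54)
  = 8.537 × 0.4098 = 3.498 mg/L
Convert: 3.498 mg/L × 1000 = 3498 µg/L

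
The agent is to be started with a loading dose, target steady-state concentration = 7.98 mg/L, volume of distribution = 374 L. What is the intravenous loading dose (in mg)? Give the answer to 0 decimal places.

2985 mg

LD = Css × Vd = 7.98 × 374 = 2985 mg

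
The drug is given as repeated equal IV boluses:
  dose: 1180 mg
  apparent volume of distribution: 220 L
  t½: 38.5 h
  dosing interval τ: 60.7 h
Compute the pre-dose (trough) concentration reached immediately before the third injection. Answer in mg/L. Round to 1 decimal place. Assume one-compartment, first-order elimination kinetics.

C₀ per dose = Dose / Vd = 1180 / 220 = 5.364 mg/L
k = ln2 / t½ = 0.693147 / 38.5 = 0.01800 h⁻¹
Fraction remaining after one interval: r = e^(−kτ) = e^(−0.01800 × 60.7) = 0.3353
Before dose 3, 2 doses have been given (aged 1τ, 2τ).
C_trough = C₀ × (r + r²) = 5.364 × (0.3353 + 0.1124) = 2.401 mg/L

2.4 mg/L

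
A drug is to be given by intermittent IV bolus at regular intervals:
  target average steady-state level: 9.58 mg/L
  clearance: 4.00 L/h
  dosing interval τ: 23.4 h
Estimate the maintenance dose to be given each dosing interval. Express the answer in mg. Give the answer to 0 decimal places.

897 mg

At steady state, Dose/τ = Css × CL.
Dose = Css × CL × τ = 9.58 × 4.000 × 23.4 = 896.7 mg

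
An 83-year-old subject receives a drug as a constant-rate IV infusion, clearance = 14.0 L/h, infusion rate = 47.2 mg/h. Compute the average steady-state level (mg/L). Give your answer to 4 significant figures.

At steady state Css = R₀ / CL = 47.2 / 14.00 = 3.371 mg/L

3.371 mg/L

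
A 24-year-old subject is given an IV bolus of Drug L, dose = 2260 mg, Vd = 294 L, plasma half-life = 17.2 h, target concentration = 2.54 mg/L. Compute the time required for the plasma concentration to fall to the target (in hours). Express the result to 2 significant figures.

27 h

C₀ = Dose / Vd = 2260 / 294 = 7.687 mg/L
k = ln2 / t½ = 0.693147 / 17.2 = 0.04030 h⁻¹
t = ln(C₀ / C) / k = ln(7.687 / 2.54) / 0.04030
  = ln(3.026) / 0.04030 = 1.107 / 0.04030 = 27.47 h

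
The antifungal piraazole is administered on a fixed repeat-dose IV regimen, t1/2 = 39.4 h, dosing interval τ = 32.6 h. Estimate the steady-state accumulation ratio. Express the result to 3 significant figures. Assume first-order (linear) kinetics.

k = ln2 / t½ = 0.693147 / 39.4 = 0.01759 h⁻¹
e^(−kτ) = e^(−0.01759 × 32.6) = 0.5636
Accumulation ratio R = 1 / (1 − e^(−kτ)) = 1 / (1 − 0.5636) = 2.291

2.29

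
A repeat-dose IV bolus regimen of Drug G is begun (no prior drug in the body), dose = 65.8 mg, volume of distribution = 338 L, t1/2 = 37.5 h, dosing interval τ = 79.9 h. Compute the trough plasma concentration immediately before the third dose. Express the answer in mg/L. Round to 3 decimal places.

C₀ per dose = Dose / Vd = 65.8 / 338 = 0.1947 mg/L
k = ln2 / t½ = 0.693147 / 37.5 = 0.01848 h⁻¹
Fraction remaining after one interval: r = e^(−kτ) = e^(−0.01848 × 79.9) = 0.2284
Before dose 3, 2 doses have been given (aged 1τ, 2τ).
C_trough = C₀ × (r + r²) = 0.1947 × (0.2284 + 0.05217) = 0.05463 mg/L

0.055 mg/L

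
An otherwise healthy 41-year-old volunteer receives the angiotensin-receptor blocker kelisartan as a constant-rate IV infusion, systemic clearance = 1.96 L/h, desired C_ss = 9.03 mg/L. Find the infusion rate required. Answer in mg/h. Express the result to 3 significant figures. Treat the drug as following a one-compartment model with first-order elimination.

17.7 mg/h

At steady state, infusion rate R₀ = Css × CL = 9.03 × 1.960 = 17.70 mg/h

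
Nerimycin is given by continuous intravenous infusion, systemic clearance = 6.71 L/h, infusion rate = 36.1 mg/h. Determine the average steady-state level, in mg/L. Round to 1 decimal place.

5.4 mg/L

At steady state Css = R₀ / CL = 36.1 / 6.710 = 5.380 mg/L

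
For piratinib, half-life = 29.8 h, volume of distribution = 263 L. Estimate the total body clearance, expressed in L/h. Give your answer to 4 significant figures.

6.117 L/h

k = ln2 / t½ = 0.693147 / 29.8 = 0.02326 h⁻¹
CL = k × Vd = 0.02326 × 263 = 6.117 L/h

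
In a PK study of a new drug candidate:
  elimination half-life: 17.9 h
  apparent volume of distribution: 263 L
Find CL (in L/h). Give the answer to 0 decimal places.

10 L/h

k = ln2 / t½ = 0.693147 / 17.9 = 0.03872 h⁻¹
CL = k × Vd = 0.03872 × 263 = 10.18 L/h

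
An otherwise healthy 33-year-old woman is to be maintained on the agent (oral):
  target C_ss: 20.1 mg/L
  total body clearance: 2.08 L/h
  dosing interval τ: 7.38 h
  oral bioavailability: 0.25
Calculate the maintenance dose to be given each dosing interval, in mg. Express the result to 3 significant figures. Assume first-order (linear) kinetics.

1230 mg

At steady state, F × (Dose/τ) = Css × CL.
Dose = Css × CL × τ / F = 20.1 × 2.080 × 7.38 / 0.25 = 1234 mg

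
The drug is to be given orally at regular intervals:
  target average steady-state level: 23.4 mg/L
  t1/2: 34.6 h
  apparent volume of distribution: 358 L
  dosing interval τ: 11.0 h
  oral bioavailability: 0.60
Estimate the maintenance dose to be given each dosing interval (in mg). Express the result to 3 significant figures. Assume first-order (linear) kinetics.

3080 mg

k = ln2 / t½ = 0.693147 / 34.6 = 0.02003 h⁻¹
CL = k × Vd = 0.02003 × 358 = 7.171 L/h
At steady state, F × (Dose/τ) = Css × CL.
Dose = Css × CL × τ / F = 23.4 × 7.171 × 11.0 / 0.60 = 3076 mg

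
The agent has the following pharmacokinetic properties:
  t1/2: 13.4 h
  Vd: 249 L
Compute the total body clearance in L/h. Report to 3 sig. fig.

k = ln2 / t½ = 0.693147 / 13.4 = 0.05173 h⁻¹
CL = k × Vd = 0.05173 × 249 = 12.88 L/h

12.9 L/h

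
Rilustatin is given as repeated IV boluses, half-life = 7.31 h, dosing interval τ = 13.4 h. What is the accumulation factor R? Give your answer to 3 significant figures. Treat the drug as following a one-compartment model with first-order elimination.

k = ln2 / t½ = 0.693147 / 7.31 = 0.09482 h⁻¹
e^(−kτ) = e^(−0.09482 × 13.4) = 0.2807
Accumulation ratio R = 1 / (1 − e^(−kτ)) = 1 / (1 − 0.2807) = 1.390

1.39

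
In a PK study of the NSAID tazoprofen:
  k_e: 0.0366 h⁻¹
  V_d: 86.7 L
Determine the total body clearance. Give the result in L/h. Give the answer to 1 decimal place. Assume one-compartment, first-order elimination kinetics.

3.2 L/h

CL = k × Vd = 0.0366 × 86.7 = 3.173 L/h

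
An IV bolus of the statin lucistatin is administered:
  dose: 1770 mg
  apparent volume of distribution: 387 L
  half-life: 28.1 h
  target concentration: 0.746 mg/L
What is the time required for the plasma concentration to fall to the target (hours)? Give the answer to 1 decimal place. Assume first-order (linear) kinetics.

73.5 h

C₀ = Dose / Vd = 1770 / 387 = 4.574 mg/L
k = ln2 / t½ = 0.693147 / 28.1 = 0.02467 h⁻¹
t = ln(C₀ / C) / k = ln(4.574 / 0.746) / 0.02467
  = ln(6.131) / 0.02467 = 1.813 / 0.02467 = 73.49 h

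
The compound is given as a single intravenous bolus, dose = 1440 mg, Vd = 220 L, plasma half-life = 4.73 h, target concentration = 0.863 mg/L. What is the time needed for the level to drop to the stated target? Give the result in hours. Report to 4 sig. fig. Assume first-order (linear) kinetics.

C₀ = Dose / Vd = 1440 / 220 = 6.545 mg/L
k = ln2 / t½ = 0.693147 / 4.73 = 0.1465 h⁻¹
t = ln(C₀ / C) / k = ln(6.545 / 0.863) / 0.1465
  = ln(7.584) / 0.1465 = 2.026 / 0.1465 = 13.83 h

13.83 h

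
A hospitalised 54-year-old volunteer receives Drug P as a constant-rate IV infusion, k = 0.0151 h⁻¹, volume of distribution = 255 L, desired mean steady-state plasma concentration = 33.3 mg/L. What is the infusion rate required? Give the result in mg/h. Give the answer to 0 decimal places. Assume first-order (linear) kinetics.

128 mg/h

CL = k × Vd = 0.01510 × 255 = 3.851 L/h
At steady state, infusion rate R₀ = Css × CL = 33.3 × 3.851 = 128.2 mg/h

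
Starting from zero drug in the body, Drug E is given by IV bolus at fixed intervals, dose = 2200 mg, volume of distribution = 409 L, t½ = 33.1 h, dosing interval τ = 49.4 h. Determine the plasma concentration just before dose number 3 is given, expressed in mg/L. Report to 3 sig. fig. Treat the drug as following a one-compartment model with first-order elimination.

C₀ per dose = Dose / Vd = 2200 / 409 = 5.379 mg/L
k = ln2 / t½ = 0.693147 / 33.1 = 0.02094 h⁻¹
Fraction remaining after one interval: r = e^(−kτ) = e^(−0.02094 × 49.4) = 0.3554
Before dose 3, 2 doses have been given (aged 1τ, 2τ).
C_trough = C₀ × (r + r²) = 5.379 × (0.3554 + 0.1263) = 2.591 mg/L

2.59 mg/L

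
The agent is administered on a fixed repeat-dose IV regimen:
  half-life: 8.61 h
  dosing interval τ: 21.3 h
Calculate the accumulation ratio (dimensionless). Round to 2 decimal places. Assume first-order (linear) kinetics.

1.22

k = ln2 / t½ = 0.693147 / 8.61 = 0.08050 h⁻¹
e^(−kτ) = e^(−0.08050 × 21.3) = 0.1800
Accumulation ratio R = 1 / (1 − e^(−kτ)) = 1 / (1 − 0.1800) = 1.220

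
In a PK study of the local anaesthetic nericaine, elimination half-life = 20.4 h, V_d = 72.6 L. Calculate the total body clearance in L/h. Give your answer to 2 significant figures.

k = ln2 / t½ = 0.693147 / 20.4 = 0.03398 h⁻¹
CL = k × Vd = 0.03398 × 72.6 = 2.467 L/h

2.5 L/h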